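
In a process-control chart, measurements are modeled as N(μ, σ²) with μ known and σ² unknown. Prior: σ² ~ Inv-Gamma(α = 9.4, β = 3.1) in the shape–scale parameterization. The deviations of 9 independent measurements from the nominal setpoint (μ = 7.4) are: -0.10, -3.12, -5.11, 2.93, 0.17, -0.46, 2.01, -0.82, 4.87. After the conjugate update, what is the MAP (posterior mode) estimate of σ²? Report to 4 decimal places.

With known mean μ and an Inverse-Gamma(α, β) prior on σ², the Normal likelihood is conjugate: posterior is Inv-Gamma(α + n/2, β + Σ(xᵢ−μ)²/2).
Σ(xᵢ−μ)² = (-0.10)² + (-3.12)² + (-5.11)² + (2.93)² + (0.17)² + (-0.46)² + (2.01)² + (-0.82)² + (4.87)² = 73.1113.
Posterior: Inv-Gamma(9.4 + 9/2, 3.1 + 73.1113/2) = Inv-Gamma(13.90, 39.65565).
Mode = β/(α+1) = 39.65565/14.90 = 2.6615.

2.6615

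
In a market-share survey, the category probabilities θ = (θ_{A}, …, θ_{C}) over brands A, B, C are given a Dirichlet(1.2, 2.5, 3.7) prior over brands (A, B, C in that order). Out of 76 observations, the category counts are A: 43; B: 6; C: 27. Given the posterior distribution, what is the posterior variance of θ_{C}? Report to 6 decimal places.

0.002756

The Dirichlet prior is conjugate to the Multinomial likelihood: each posterior αⱼ = prior αⱼ + observed count nⱼ.
Posterior concentration: (44.2, 8.5, 30.7), total = 83.4.
Var[θ_j] = α_j(Σα−α_j)/((Σα)²(Σα+1)) = 30.7·52.7/(83.4²·84.4) = 0.002756.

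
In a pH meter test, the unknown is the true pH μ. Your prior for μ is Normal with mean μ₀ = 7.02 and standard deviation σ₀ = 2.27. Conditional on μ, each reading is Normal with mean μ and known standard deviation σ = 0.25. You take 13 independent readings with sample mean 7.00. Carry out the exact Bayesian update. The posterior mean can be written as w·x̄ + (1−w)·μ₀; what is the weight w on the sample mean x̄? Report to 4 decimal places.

0.9991

For Normal data with known variance σ², a Normal(μ₀, σ₀²) prior on μ is conjugate. Posterior precision = 1/σ₀² + n/σ²; posterior mean is the precision-weighted average of μ₀ and x̄.
σ₀² = 2.27² = 5.1529, σ² = 0.25² = 0.0625. Prior precision 1/σ₀² = 1/5.1529; data precision n/σ² = 13/0.0625.
w = (n/σ²)/(1/σ₀² + n/σ²) = n·σ₀²/(σ² + n·σ₀²) = 13·5.1529/(0.0625 + 13·5.1529) = 66.9877/67.0502 = 0.9991.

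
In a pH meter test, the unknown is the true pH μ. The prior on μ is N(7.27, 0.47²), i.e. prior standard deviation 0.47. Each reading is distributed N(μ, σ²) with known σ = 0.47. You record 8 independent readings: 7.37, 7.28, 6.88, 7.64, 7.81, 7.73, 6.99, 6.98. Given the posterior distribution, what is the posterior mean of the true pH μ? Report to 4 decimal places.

For Normal data with known variance σ², a Normal(μ₀, σ₀²) prior on μ is conjugate. Posterior precision = 1/σ₀² + n/σ²; posterior mean is the precision-weighted average of μ₀ and x̄.
Σxᵢ = 7.37 + 7.28 + 6.88 + 7.64 + 7.81 + 7.73 + 6.99 + 6.98 = 58.68, so n·x̄ = 58.68.
σ₀² = 0.47² = 0.2209, σ² = 0.47² = 0.2209; σ² + n·σ₀² = 0.2209 + 8·0.2209 = 1.9881.
Posterior mean = (μ₀/σ₀² + n·x̄/σ²)/(1/σ₀² + n/σ²) = (σ²·μ₀ + σ₀²·n·x̄)/(σ² + n·σ₀²) = (0.2209·7.27 + 0.2209·58.68)/1.9881 = 14.568355/1.9881 = 7.3278.

7.3278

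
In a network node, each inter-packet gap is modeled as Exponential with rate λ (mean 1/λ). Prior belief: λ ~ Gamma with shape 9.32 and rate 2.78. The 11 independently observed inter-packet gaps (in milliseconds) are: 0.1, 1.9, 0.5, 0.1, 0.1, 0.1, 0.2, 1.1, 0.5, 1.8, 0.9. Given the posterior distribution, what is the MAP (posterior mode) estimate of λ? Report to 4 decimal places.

With a Gamma(shape α, rate β) prior on the exponential rate λ, the posterior after n observations with total T = Σxᵢ is Gamma(α+n, β+T).
Sum of observations T = 7.3 milliseconds; n = 11.
Posterior: Gamma(9.32+11, 2.78+7.3) = Gamma(20.32, 10.08).
Mode = (α−1)/β = 1.9167.

1.9167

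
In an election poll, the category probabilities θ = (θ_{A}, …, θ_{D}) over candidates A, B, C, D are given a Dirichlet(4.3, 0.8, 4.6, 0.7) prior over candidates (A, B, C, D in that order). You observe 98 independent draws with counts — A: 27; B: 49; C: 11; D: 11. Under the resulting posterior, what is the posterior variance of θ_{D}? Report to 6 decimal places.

0.000880

The Dirichlet prior is conjugate to the Multinomial likelihood: each posterior αⱼ = prior αⱼ + observed count nⱼ.
Posterior concentration: (31.3, 49.8, 15.6, 11.7), total = 108.4.
Var[θ_j] = α_j(Σα−α_j)/((Σα)²(Σα+1)) = 11.7·96.7/(108.4²·109.4) = 0.000880.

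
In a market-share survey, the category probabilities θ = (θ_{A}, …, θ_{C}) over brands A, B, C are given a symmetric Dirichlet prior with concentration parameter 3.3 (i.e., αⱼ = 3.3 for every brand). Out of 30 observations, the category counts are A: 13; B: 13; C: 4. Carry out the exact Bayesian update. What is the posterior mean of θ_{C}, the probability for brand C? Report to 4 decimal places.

The Dirichlet prior is conjugate to the Multinomial likelihood: each posterior αⱼ = prior αⱼ + observed count nⱼ.
Posterior concentration: (16.3, 16.3, 7.3), total = 39.9.
E[θ_{C}|data] = α_{C}/Σα = 7.3/39.9 = 0.1830.

0.1830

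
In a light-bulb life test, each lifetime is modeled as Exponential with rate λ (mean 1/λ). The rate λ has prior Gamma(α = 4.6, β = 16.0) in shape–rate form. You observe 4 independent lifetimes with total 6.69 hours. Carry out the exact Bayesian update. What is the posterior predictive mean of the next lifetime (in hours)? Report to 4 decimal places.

With a Gamma(shape α, rate β) prior on the exponential rate λ, the posterior after n observations with total T = Σxᵢ is Gamma(α+n, β+T).
Posterior: Gamma(4.6+4, 16.0+6.69) = Gamma(8.6, 22.69).
The predictive distribution for the next observation is Lomax; its mean is β/(α−1) = 22.69/7.6 = 2.9855.

2.9855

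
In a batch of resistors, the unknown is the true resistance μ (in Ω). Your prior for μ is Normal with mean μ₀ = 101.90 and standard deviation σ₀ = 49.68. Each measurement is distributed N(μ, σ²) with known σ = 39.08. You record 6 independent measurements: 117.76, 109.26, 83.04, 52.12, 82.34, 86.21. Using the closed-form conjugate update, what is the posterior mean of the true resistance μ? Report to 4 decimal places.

For Normal data with known variance σ², a Normal(μ₀, σ₀²) prior on μ is conjugate. Posterior precision = 1/σ₀² + n/σ²; posterior mean is the precision-weighted average of μ₀ and x̄.
Σxᵢ = 117.76 + 109.26 + 83.04 + 52.12 + 82.34 + 86.21 = 530.73, so n·x̄ = 530.73.
σ₀² = 49.68² = 2468.1024, σ² = 39.08² = 1527.2464; σ² + n·σ₀² = 1527.2464 + 6·2468.1024 = 16335.8608.
Posterior mean = (μ₀/σ₀² + n·x̄/σ²)/(1/σ₀² + n/σ²) = (σ²·μ₀ + σ₀²·n·x̄)/(σ² + n·σ₀²) = (1527.2464·101.90 + 2468.1024·530.73)/16335.8608 = 1465522.394912/16335.8608 = 89.7120.

89.7120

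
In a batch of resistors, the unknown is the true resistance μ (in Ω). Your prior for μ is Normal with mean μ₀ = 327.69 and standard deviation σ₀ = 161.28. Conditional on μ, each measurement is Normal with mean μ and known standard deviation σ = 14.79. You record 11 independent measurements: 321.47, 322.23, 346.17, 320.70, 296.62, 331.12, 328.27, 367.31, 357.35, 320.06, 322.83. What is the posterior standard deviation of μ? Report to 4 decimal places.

4.4576

For Normal data with known variance σ², a Normal(μ₀, σ₀²) prior on μ is conjugate. Posterior precision = 1/σ₀² + n/σ²; posterior mean is the precision-weighted average of μ₀ and x̄.
σ₀² = 161.28² = 26011.2384, σ² = 14.79² = 218.7441; σ² + n·σ₀² = 218.7441 + 11·26011.2384 = 286342.3665.
Posterior precision = 1/σ₀² + n/σ² = 1/26011.2384 + 11/218.7441 = (σ² + n·σ₀²)/(σ₀²σ²) = 286342.3665/(26011.2384·218.7441); posterior variance σₙ² = σ₀²σ²/(σ² + n·σ₀²) = 26011.2384·218.7441/286342.3665 = 19.870636.
Posterior SD = √σₙ² = √(26011.2384·218.7441/286342.3665) = 4.4576.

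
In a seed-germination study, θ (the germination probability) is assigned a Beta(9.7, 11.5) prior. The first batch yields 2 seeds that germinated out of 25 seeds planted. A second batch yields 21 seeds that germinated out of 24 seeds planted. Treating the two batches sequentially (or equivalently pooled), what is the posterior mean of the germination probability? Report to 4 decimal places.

0.4658

The Beta prior is conjugate to a Binomial/Bernoulli likelihood; the update adds successes to α and failures to β.
After batch 1: Beta(9.7+2, 11.5+23) = Beta(11.7, 34.5).
After batch 2: Beta(11.7+21, 34.5+3) = Beta(32.7, 37.5).
Posterior mean = α/(α+β) = 32.7/70.2 = 0.4658.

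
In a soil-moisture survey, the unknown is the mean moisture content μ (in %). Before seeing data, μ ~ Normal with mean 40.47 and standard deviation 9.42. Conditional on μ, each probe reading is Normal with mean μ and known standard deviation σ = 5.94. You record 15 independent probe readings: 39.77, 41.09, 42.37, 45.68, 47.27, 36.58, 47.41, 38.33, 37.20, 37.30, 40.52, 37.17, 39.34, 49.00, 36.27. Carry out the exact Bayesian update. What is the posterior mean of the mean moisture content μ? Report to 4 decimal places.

For Normal data with known variance σ², a Normal(μ₀, σ₀²) prior on μ is conjugate. Posterior precision = 1/σ₀² + n/σ²; posterior mean is the precision-weighted average of μ₀ and x̄.
Σxᵢ = 39.77 + 41.09 + 42.37 + 45.68 + 47.27 + 36.58 + 47.41 + 38.33 + 37.20 + 37.30 + 40.52 + 37.17 + 39.34 + 49.00 + 36.27 = 615.3, so n·x̄ = 615.3.
σ₀² = 9.42² = 88.7364, σ² = 5.94² = 35.2836; σ² + n·σ₀² = 35.2836 + 15·88.7364 = 1366.3296.
Posterior mean = (μ₀/σ₀² + n·x̄/σ²)/(1/σ₀² + n/σ²) = (σ²·μ₀ + σ₀²·n·x̄)/(σ² + n·σ₀²) = (35.2836·40.47 + 88.7364·615.3)/1366.3296 = 56027.434212/1366.3296 = 41.0058.

41.0058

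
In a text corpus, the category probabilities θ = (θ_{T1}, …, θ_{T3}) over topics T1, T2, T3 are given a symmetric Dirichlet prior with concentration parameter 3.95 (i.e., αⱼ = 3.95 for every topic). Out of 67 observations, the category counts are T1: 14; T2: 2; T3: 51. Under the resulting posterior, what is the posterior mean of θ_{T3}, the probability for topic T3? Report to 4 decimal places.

0.6969

The Dirichlet prior is conjugate to the Multinomial likelihood: each posterior αⱼ = prior αⱼ + observed count nⱼ.
Posterior concentration: (17.95, 5.95, 54.95), total = 78.85.
E[θ_{T3}|data] = α_{T3}/Σα = 54.95/78.85 = 0.6969.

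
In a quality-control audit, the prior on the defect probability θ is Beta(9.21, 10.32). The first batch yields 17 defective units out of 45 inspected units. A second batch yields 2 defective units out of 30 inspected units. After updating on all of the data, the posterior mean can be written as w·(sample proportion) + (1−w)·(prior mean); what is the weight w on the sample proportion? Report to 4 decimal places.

0.7934

The Beta prior is conjugate to a Binomial/Bernoulli likelihood; the update adds successes to α and failures to β.
Total number of inspected units: n = 45 + 30 = 75.
Posterior mean = (α₀+k)/(α₀+β₀+n) = [n/(α₀+β₀+n)]·(k/n) + [(α₀+β₀)/(α₀+β₀+n)]·α₀/(α₀+β₀), so only n and the prior enter the weight.
The weight on the data is w = n/(α₀+β₀+n) = 75/(9.21+10.32+75) = 75/94.53 = 0.7934.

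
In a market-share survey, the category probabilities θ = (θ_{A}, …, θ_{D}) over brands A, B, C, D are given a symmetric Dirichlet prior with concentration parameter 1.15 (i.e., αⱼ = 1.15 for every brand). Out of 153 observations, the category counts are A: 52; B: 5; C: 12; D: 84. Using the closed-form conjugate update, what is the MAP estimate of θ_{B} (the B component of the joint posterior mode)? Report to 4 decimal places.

The Dirichlet prior is conjugate to the Multinomial likelihood: each posterior αⱼ = prior αⱼ + observed count nⱼ.
Posterior concentration: (53.15, 6.15, 13.15, 85.15), total = 157.60.
Joint mode component: (α_{B}−1)/(Σα−K) = 5.15/153.60 = 0.0335.

0.0335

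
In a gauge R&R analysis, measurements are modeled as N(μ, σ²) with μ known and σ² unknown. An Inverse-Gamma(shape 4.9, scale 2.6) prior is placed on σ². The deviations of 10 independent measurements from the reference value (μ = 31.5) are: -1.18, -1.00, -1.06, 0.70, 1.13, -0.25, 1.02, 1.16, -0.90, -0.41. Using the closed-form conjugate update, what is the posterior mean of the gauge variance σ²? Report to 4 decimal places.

0.7814

With known mean μ and an Inverse-Gamma(α, β) prior on σ², the Normal likelihood is conjugate: posterior is Inv-Gamma(α + n/2, β + Σ(xᵢ−μ)²/2).
Σ(xᵢ−μ)² = (-1.18)² + (-1.00)² + (-1.06)² + (0.70)² + (1.13)² + (-0.25)² + (1.02)² + (1.16)² + (-0.90)² + (-0.41)² = 8.7095.
Posterior: Inv-Gamma(4.9 + 10/2, 2.6 + 8.7095/2) = Inv-Gamma(9.90, 6.95475).
E[σ²|data] = β/(α−1) = 6.95475/8.90 = 0.7814.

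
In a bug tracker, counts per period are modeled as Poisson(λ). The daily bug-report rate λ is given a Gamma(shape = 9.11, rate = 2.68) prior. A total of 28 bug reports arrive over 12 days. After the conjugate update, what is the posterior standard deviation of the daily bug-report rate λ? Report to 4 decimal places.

0.4150

With a Gamma(shape α, rate β) prior, the Poisson likelihood is conjugate: the posterior is Gamma(α + ΣXᵢ, β + n).
Posterior: Gamma(α+S, β+n) = Gamma(9.11+28, 2.68+12) = Gamma(37.11, 14.68).
SD = √α/β = √37.11/14.68 = 0.4150.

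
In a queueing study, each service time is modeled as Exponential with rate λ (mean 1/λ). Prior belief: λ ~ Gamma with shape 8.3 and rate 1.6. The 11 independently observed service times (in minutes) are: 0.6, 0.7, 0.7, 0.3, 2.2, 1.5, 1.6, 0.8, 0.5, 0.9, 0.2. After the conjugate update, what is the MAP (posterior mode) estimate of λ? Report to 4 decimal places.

1.5776

With a Gamma(shape α, rate β) prior on the exponential rate λ, the posterior after n observations with total T = Σxᵢ is Gamma(α+n, β+T).
Sum of observations T = 10.0 minutes; n = 11.
Posterior: Gamma(8.3+11, 1.6+10.0) = Gamma(19.3, 11.6).
Mode = (α−1)/β = 1.5776.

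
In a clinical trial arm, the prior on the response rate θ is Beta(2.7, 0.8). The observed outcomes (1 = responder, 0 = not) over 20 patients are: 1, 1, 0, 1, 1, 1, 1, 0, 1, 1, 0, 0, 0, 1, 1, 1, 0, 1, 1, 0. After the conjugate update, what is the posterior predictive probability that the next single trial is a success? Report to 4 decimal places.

The Beta prior is conjugate to a Binomial/Bernoulli likelihood; the update adds successes to α and failures to β.
Posterior: Beta(α+k, β+n−k) = Beta(2.7+13, 0.8+7) = Beta(15.7, 7.8).
For a single future Bernoulli trial, P(success | data) = α/(α+β) = 0.6681.

0.6681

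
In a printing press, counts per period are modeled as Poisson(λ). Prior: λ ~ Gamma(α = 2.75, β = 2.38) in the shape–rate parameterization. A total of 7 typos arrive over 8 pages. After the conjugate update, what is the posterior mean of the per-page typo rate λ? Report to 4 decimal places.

0.9393

With a Gamma(shape α, rate β) prior, the Poisson likelihood is conjugate: the posterior is Gamma(α + ΣXᵢ, β + n).
Posterior: Gamma(α+S, β+n) = Gamma(2.75+7, 2.38+8) = Gamma(9.75, 10.38).
Posterior mean = α/β = 9.75/10.38 = 0.9393.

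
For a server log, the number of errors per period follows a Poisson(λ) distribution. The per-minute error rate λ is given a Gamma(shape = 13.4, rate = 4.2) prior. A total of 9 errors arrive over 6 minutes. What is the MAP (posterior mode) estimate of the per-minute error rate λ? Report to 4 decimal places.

2.0980

With a Gamma(shape α, rate β) prior, the Poisson likelihood is conjugate: the posterior is Gamma(α + ΣXᵢ, β + n).
Posterior: Gamma(α+S, β+n) = Gamma(13.4+9, 4.2+6) = Gamma(22.4, 10.2).
Mode of Gamma(α,β) for α≥1 is (α−1)/β = 21.4/10.2 = 2.0980.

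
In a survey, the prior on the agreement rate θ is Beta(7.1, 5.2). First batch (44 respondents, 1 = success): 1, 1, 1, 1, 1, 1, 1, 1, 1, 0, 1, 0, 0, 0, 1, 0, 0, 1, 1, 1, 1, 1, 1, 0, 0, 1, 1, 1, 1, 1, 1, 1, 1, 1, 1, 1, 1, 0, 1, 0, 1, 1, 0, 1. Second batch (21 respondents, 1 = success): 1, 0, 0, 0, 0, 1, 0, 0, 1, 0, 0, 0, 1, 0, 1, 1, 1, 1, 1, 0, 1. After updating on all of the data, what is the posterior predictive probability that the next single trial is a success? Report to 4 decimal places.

0.6481

The Beta prior is conjugate to a Binomial/Bernoulli likelihood; the update adds successes to α and failures to β.
After batch 1: Beta(7.1+33, 5.2+11) = Beta(40.1, 16.2).
After batch 2: Beta(40.1+10, 16.2+11) = Beta(50.1, 27.2).
For a single future Bernoulli trial, P(success | data) = α/(α+β) = 0.6481.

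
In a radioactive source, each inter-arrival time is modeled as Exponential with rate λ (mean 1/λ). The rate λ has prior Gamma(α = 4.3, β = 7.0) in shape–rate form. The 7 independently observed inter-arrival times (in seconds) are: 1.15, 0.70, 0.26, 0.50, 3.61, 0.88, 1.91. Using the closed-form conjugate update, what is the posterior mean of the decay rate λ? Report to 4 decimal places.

With a Gamma(shape α, rate β) prior on the exponential rate λ, the posterior after n observations with total T = Σxᵢ is Gamma(α+n, β+T).
Sum of observations T = 9.01 seconds; n = 7.
Posterior: Gamma(4.3+7, 7.0+9.01) = Gamma(11.3, 16.01).
Posterior mean of λ = α/β = 11.3/16.01 = 0.7058.

0.7058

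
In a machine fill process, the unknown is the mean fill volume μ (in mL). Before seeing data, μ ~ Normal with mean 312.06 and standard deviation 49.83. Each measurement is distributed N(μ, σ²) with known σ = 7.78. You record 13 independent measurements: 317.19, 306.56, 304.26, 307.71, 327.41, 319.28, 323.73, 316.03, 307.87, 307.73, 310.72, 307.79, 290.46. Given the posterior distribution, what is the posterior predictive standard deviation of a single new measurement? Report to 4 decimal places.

For Normal data with known variance σ², a Normal(μ₀, σ₀²) prior on μ is conjugate. Posterior precision = 1/σ₀² + n/σ²; posterior mean is the precision-weighted average of μ₀ and x̄.
σ₀² = 49.83² = 2483.0289, σ² = 7.78² = 60.5284; σ² + n·σ₀² = 60.5284 + 13·2483.0289 = 32339.9041.
Posterior precision = 1/σ₀² + n/σ² = 1/2483.0289 + 13/60.5284 = (σ² + n·σ₀²)/(σ₀²σ²) = 32339.9041/(2483.0289·60.5284); posterior variance σₙ² = σ₀²σ²/(σ² + n·σ₀²) = 2483.0289·60.5284/32339.9041 = 4.647316.
Predictive variance for one new observation = σₙ² + σ² = 2483.0289·60.5284/32339.9041 + 60.5284 = σ²·(σ₀² + 32339.9041)/32339.9041 = 60.5284·34822.933/32339.9041 = 65.175716; SD = √(60.5284·34822.933/32339.9041) = 8.0731.

8.0731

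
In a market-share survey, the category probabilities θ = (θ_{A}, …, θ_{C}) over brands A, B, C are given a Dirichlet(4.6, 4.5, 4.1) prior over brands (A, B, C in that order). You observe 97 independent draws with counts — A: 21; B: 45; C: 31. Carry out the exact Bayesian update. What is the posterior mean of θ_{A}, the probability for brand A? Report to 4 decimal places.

0.2323

The Dirichlet prior is conjugate to the Multinomial likelihood: each posterior αⱼ = prior αⱼ + observed count nⱼ.
Posterior concentration: (25.6, 49.5, 35.1), total = 110.2.
E[θ_{A}|data] = α_{A}/Σα = 25.6/110.2 = 0.2323.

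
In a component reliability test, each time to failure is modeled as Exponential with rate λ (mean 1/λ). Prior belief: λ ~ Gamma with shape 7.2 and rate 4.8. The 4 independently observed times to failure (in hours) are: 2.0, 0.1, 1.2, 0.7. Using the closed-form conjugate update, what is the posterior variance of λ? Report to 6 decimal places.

With a Gamma(shape α, rate β) prior on the exponential rate λ, the posterior after n observations with total T = Σxᵢ is Gamma(α+n, β+T).
Sum of observations T = 4.0 hours; n = 4.
Posterior: Gamma(7.2+4, 4.8+4.0) = Gamma(11.2, 8.8).
Var = α/β² = 0.144628.

0.144628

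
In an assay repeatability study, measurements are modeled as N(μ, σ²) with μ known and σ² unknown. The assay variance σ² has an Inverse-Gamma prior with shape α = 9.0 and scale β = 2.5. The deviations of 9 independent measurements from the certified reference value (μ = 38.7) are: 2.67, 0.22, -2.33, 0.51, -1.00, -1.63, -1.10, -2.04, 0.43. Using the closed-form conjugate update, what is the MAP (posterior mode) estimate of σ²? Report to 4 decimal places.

With known mean μ and an Inverse-Gamma(α, β) prior on σ², the Normal likelihood is conjugate: posterior is Inv-Gamma(α + n/2, β + Σ(xᵢ−μ)²/2).
Σ(xᵢ−μ)² = (2.67)² + (0.22)² + (-2.33)² + (0.51)² + (-1.00)² + (-1.63)² + (-1.10)² + (-2.04)² + (0.43)² = 22.0797.
Posterior: Inv-Gamma(9.0 + 9/2, 2.5 + 22.0797/2) = Inv-Gamma(13.50, 13.53985).
Mode = β/(α+1) = 13.53985/14.50 = 0.9338.

0.9338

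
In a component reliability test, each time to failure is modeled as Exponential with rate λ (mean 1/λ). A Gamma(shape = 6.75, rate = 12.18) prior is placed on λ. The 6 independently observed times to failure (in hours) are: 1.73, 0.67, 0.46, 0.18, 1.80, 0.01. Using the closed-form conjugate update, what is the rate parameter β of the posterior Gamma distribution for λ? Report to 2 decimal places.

With a Gamma(shape α, rate β) prior on the exponential rate λ, the posterior after n observations with total T = Σxᵢ is Gamma(α+n, β+T).
Sum of observations T = 4.85 hours; n = 6.
Posterior: Gamma(6.75+6, 12.18+4.85) = Gamma(12.75, 17.03).
Posterior β = 17.03.

17.03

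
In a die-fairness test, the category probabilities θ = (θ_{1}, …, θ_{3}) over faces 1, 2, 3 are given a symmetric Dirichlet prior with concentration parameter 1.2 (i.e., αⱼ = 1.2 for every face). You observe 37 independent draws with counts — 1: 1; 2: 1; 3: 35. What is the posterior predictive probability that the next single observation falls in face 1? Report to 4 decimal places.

0.0542

The Dirichlet prior is conjugate to the Multinomial likelihood: each posterior αⱼ = prior αⱼ + observed count nⱼ.
Posterior concentration: (2.2, 2.2, 36.2), total = 40.6.
P(next = 1 | data) = α_{1}/Σα = 0.0542.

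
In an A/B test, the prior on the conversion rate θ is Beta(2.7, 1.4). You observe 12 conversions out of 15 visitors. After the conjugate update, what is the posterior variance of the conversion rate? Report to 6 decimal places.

0.008821

The Beta prior is conjugate to a Binomial/Bernoulli likelihood; the update adds successes to α and failures to β.
Posterior: Beta(α+k, β+n−k) = Beta(2.7+12, 1.4+3) = Beta(14.7, 4.4).
Var = αβ/((α+β)²(α+β+1)) = 14.7·4.4/(19.1²·20.1) = 0.008821.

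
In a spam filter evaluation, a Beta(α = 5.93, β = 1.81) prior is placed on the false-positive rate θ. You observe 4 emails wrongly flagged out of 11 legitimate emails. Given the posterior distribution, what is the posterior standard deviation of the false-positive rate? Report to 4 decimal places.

0.1123

The Beta prior is conjugate to a Binomial/Bernoulli likelihood; the update adds successes to α and failures to β.
Posterior: Beta(α+k, β+n−k) = Beta(5.93+4, 1.81+7) = Beta(9.93, 8.81).
Var = αβ/((α+β)²(α+β+1)) = 9.93·8.81/(18.74²·19.74) = 0.01261940; SD = √0.01261940 = 0.1123.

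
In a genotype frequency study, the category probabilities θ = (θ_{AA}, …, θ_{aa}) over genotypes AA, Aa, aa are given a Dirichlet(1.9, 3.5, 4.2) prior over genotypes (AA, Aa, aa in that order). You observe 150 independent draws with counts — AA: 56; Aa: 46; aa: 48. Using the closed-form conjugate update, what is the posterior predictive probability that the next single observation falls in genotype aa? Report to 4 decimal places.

The Dirichlet prior is conjugate to the Multinomial likelihood: each posterior αⱼ = prior αⱼ + observed count nⱼ.
Posterior concentration: (57.9, 49.5, 52.2), total = 159.6.
P(next = aa | data) = α_{aa}/Σα = 0.3271.

0.3271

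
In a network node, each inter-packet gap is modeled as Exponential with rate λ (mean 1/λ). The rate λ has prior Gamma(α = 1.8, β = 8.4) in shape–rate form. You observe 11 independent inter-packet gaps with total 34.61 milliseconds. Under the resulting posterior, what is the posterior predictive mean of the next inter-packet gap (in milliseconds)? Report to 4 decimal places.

With a Gamma(shape α, rate β) prior on the exponential rate λ, the posterior after n observations with total T = Σxᵢ is Gamma(α+n, β+T).
Posterior: Gamma(1.8+11, 8.4+34.61) = Gamma(12.8, 43.01).
The predictive distribution for the next observation is Lomax; its mean is β/(α−1) = 43.01/11.8 = 3.6449.

3.6449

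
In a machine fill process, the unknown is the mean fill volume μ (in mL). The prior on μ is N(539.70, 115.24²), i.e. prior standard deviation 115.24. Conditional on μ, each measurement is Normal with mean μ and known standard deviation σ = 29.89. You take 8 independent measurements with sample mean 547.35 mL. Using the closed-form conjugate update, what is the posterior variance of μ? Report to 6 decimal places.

For Normal data with known variance σ², a Normal(μ₀, σ₀²) prior on μ is conjugate. Posterior precision = 1/σ₀² + n/σ²; posterior mean is the precision-weighted average of μ₀ and x̄.
σ₀² = 115.24² = 13280.2576, σ² = 29.89² = 893.4121; σ² + n·σ₀² = 893.4121 + 8·13280.2576 = 107135.4729.
Posterior precision = 1/σ₀² + n/σ² = 1/13280.2576 + 8/893.4121 = (σ² + n·σ₀²)/(σ₀²σ²) = 107135.4729/(13280.2576·893.4121); posterior variance σₙ² = σ₀²σ²/(σ² + n·σ₀²) = 13280.2576·893.4121/107135.4729 = 110.745232.

110.745232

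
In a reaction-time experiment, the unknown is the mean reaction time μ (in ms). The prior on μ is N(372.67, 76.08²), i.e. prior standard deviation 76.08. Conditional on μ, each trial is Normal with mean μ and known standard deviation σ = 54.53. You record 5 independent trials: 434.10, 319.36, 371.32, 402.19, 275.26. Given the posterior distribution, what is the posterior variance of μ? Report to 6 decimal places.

For Normal data with known variance σ², a Normal(μ₀, σ₀²) prior on μ is conjugate. Posterior precision = 1/σ₀² + n/σ²; posterior mean is the precision-weighted average of μ₀ and x̄.
σ₀² = 76.08² = 5788.1664, σ² = 54.53² = 2973.5209; σ² + n·σ₀² = 2973.5209 + 5·5788.1664 = 31914.3529.
Posterior precision = 1/σ₀² + n/σ² = 1/5788.1664 + 5/2973.5209 = (σ² + n·σ₀²)/(σ₀²σ²) = 31914.3529/(5788.1664·2973.5209); posterior variance σₙ² = σ₀²σ²/(σ² + n·σ₀²) = 5788.1664·2973.5209/31914.3529 = 539.294462.

539.294462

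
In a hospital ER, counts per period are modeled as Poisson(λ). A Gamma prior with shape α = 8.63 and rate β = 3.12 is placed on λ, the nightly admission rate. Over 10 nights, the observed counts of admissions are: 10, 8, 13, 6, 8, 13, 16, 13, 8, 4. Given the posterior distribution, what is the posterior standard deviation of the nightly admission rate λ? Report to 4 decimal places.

0.7907

With a Gamma(shape α, rate β) prior, the Poisson likelihood is conjugate: the posterior is Gamma(α + ΣXᵢ, β + n).
Sum of counts S = 99 over n = 10 nights.
Posterior: Gamma(α+S, β+n) = Gamma(8.63+99, 3.12+10) = Gamma(107.63, 13.12).
SD = √α/β = √107.63/13.12 = 0.7907.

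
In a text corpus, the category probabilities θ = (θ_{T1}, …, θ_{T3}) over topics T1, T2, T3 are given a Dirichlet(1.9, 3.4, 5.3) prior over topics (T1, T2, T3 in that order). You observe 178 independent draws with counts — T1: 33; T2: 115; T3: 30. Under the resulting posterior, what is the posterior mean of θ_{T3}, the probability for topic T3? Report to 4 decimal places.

The Dirichlet prior is conjugate to the Multinomial likelihood: each posterior αⱼ = prior αⱼ + observed count nⱼ.
Posterior concentration: (34.9, 118.4, 35.3), total = 188.6.
E[θ_{T3}|data] = α_{T3}/Σα = 35.3/188.6 = 0.1872.

0.1872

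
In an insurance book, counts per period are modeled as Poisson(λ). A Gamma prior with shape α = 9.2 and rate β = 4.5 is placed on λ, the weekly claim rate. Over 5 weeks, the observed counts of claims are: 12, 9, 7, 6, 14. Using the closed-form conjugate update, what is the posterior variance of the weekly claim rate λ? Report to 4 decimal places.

0.6338

With a Gamma(shape α, rate β) prior, the Poisson likelihood is conjugate: the posterior is Gamma(α + ΣXᵢ, β + n).
Sum of counts S = 48 over n = 5 weeks.
Posterior: Gamma(α+S, β+n) = Gamma(9.2+48, 4.5+5) = Gamma(57.2, 9.5).
Var = α/β² = 57.2/9.5² = 0.6338.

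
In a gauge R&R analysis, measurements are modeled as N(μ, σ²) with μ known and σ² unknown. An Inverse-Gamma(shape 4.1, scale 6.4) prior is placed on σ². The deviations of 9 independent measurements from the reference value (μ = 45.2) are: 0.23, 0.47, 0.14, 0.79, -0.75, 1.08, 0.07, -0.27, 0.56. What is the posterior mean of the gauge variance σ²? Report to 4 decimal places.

1.0420

With known mean μ and an Inverse-Gamma(α, β) prior on σ², the Normal likelihood is conjugate: posterior is Inv-Gamma(α + n/2, β + Σ(xᵢ−μ)²/2).
Σ(xᵢ−μ)² = (0.23)² + (0.47)² + (0.14)² + (0.79)² + (-0.75)² + (1.08)² + (0.07)² + (-0.27)² + (0.56)² = 3.0378.
Posterior: Inv-Gamma(4.1 + 9/2, 6.4 + 3.0378/2) = Inv-Gamma(8.60, 7.91890).
E[σ²|data] = β/(α−1) = 7.91890/7.60 = 1.0420.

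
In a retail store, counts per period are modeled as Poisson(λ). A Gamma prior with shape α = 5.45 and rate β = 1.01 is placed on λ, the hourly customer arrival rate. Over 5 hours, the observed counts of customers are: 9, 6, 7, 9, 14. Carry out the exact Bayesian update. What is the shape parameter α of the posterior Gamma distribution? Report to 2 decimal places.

With a Gamma(shape α, rate β) prior, the Poisson likelihood is conjugate: the posterior is Gamma(α + ΣXᵢ, β + n).
Sum of counts S = 45 over n = 5 hours.
Posterior: Gamma(α+S, β+n) = Gamma(5.45+45, 1.01+5) = Gamma(50.45, 6.01).
Posterior α = 50.45.

50.45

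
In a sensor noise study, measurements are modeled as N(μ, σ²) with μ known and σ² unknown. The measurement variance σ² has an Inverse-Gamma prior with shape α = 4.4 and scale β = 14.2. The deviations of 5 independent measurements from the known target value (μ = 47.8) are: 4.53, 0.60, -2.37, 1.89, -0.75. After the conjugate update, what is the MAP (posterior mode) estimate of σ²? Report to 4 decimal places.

3.7362

With known mean μ and an Inverse-Gamma(α, β) prior on σ², the Normal likelihood is conjugate: posterior is Inv-Gamma(α + n/2, β + Σ(xᵢ−μ)²/2).
Σ(xᵢ−μ)² = (4.53)² + (0.60)² + (-2.37)² + (1.89)² + (-0.75)² = 30.6324.
Posterior: Inv-Gamma(4.4 + 5/2, 14.2 + 30.6324/2) = Inv-Gamma(6.90, 29.51620).
Mode = β/(α+1) = 29.51620/7.90 = 3.7362.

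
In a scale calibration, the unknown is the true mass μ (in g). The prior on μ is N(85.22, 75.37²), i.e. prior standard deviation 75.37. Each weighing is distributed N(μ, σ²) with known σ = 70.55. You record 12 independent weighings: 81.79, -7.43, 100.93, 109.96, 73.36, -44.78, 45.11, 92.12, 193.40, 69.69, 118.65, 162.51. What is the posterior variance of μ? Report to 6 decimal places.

For Normal data with known variance σ², a Normal(μ₀, σ₀²) prior on μ is conjugate. Posterior precision = 1/σ₀² + n/σ²; posterior mean is the precision-weighted average of μ₀ and x̄.
σ₀² = 75.37² = 5680.6369, σ² = 70.55² = 4977.3025; σ² + n·σ₀² = 4977.3025 + 12·5680.6369 = 73144.9453.
Posterior precision = 1/σ₀² + n/σ² = 1/5680.6369 + 12/4977.3025 = (σ² + n·σ₀²)/(σ₀²σ²) = 73144.9453/(5680.6369·4977.3025); posterior variance σₙ² = σ₀²σ²/(σ² + n·σ₀²) = 5680.6369·4977.3025/73144.9453 = 386.550952.

386.550952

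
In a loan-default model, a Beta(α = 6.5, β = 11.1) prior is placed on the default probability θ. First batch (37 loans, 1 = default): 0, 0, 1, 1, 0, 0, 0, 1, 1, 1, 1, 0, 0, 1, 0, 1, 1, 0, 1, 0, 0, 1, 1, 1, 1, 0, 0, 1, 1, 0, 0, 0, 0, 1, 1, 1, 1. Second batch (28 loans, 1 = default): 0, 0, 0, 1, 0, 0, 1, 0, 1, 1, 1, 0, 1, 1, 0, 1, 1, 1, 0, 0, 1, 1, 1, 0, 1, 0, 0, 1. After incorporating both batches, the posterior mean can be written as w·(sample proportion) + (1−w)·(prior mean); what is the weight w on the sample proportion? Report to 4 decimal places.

0.7869

The Beta prior is conjugate to a Binomial/Bernoulli likelihood; the update adds successes to α and failures to β.
Total number of loans: n = 37 + 28 = 65.
Posterior mean = (α₀+k)/(α₀+β₀+n) = [n/(α₀+β₀+n)]·(k/n) + [(α₀+β₀)/(α₀+β₀+n)]·α₀/(α₀+β₀), so only n and the prior enter the weight.
The weight on the data is w = n/(α₀+β₀+n) = 65/(6.5+11.1+65) = 65/82.6 = 0.7869.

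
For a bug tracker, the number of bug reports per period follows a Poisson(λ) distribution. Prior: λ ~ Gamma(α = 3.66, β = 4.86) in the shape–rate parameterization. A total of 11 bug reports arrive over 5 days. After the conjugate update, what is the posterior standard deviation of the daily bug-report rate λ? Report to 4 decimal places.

0.3883

With a Gamma(shape α, rate β) prior, the Poisson likelihood is conjugate: the posterior is Gamma(α + ΣXᵢ, β + n).
Posterior: Gamma(α+S, β+n) = Gamma(3.66+11, 4.86+5) = Gamma(14.66, 9.86).
SD = √α/β = √14.66/9.86 = 0.3883.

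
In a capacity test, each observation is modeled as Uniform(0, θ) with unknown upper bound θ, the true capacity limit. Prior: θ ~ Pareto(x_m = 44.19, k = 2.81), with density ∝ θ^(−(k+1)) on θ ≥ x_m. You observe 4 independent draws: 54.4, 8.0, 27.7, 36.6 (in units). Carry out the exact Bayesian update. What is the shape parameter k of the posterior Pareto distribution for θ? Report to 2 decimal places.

6.81

A Pareto(scale x_m, shape k) prior on the upper bound θ of Uniform(0, θ) is conjugate: posterior is Pareto(max(x_m, max xᵢ), k + n).
Sample maximum = 54.4; prior scale x_m = 44.19 → posterior scale = max = 54.40.
Posterior shape = 2.81 + 4 = 6.81.
Posterior shape k = 6.81.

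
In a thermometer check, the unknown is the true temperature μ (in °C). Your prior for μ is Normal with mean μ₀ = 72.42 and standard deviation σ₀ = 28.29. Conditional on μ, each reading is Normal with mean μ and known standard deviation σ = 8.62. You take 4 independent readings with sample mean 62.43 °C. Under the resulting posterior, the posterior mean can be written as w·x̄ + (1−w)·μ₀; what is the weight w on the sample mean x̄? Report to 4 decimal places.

0.9773

For Normal data with known variance σ², a Normal(μ₀, σ₀²) prior on μ is conjugate. Posterior precision = 1/σ₀² + n/σ²; posterior mean is the precision-weighted average of μ₀ and x̄.
σ₀² = 28.29² = 800.3241, σ² = 8.62² = 74.3044. Prior precision 1/σ₀² = 1/800.3241; data precision n/σ² = 4/74.3044.
w = (n/σ²)/(1/σ₀² + n/σ²) = n·σ₀²/(σ² + n·σ₀²) = 4·800.3241/(74.3044 + 4·800.3241) = 3201.2964/3275.6008 = 0.9773.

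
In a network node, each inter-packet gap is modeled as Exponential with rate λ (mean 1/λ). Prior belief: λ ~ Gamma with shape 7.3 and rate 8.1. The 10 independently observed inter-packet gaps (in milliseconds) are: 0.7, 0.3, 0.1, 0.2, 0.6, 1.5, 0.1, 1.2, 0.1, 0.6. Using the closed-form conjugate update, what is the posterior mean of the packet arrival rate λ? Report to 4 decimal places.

With a Gamma(shape α, rate β) prior on the exponential rate λ, the posterior after n observations with total T = Σxᵢ is Gamma(α+n, β+T).
Sum of observations T = 5.4 milliseconds; n = 10.
Posterior: Gamma(7.3+10, 8.1+5.4) = Gamma(17.3, 13.5).
Posterior mean of λ = α/β = 17.3/13.5 = 1.2815.

1.2815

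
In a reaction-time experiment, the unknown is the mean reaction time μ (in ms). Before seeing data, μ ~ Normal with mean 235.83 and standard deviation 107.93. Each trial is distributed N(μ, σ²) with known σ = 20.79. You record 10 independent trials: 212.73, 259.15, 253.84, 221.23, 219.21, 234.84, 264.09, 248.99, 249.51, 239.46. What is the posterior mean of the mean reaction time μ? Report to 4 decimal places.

240.2885

For Normal data with known variance σ², a Normal(μ₀, σ₀²) prior on μ is conjugate. Posterior precision = 1/σ₀² + n/σ²; posterior mean is the precision-weighted average of μ₀ and x̄.
Σxᵢ = 212.73 + 259.15 + 253.84 + 221.23 + 219.21 + 234.84 + 264.09 + 248.99 + 249.51 + 239.46 = 2403.05, so n·x̄ = 2403.05.
σ₀² = 107.93² = 11648.8849, σ² = 20.79² = 432.2241; σ² + n·σ₀² = 432.2241 + 10·11648.8849 = 116921.0731.
Posterior mean = (μ₀/σ₀² + n·x̄/σ²)/(1/σ₀² + n/σ²) = (σ²·μ₀ + σ₀²·n·x̄)/(σ² + n·σ₀²) = (432.2241·235.83 + 11648.8849·2403.05)/116921.0731 = 28094784.268448/116921.0731 = 240.2885.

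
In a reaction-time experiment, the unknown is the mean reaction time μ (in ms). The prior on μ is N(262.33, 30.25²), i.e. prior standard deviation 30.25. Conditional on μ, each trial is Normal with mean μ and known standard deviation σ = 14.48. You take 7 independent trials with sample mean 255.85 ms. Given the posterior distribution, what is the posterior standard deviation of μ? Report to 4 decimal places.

For Normal data with known variance σ², a Normal(μ₀, σ₀²) prior on μ is conjugate. Posterior precision = 1/σ₀² + n/σ²; posterior mean is the precision-weighted average of μ₀ and x̄.
σ₀² = 30.25² = 915.0625, σ² = 14.48² = 209.6704; σ² + n·σ₀² = 209.6704 + 7·915.0625 = 6615.1079.
Posterior precision = 1/σ₀² + n/σ² = 1/915.0625 + 7/209.6704 = (σ² + n·σ₀²)/(σ₀²σ²) = 6615.1079/(915.0625·209.6704); posterior variance σₙ² = σ₀²σ²/(σ² + n·σ₀²) = 915.0625·209.6704/6615.1079 = 29.003536.
Posterior SD = √σₙ² = √(915.0625·209.6704/6615.1079) = 5.3855.

5.3855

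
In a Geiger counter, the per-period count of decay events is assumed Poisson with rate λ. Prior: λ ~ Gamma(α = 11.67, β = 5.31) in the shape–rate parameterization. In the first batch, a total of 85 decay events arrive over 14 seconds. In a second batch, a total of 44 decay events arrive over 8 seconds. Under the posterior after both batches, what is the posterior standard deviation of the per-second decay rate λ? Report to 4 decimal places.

0.4343

With a Gamma(shape α, rate β) prior, the Poisson likelihood is conjugate: the posterior is Gamma(α + ΣXᵢ, β + n).
After batch 1: Gamma(α+S, β+n) = Gamma(11.67+85, 5.31+14) = Gamma(96.67, 19.31).
After batch 2: Gamma(α+S, β+n) = Gamma(96.67+44, 19.31+8) = Gamma(140.67, 27.31).
SD = √α/β = √140.67/27.31 = 0.4343.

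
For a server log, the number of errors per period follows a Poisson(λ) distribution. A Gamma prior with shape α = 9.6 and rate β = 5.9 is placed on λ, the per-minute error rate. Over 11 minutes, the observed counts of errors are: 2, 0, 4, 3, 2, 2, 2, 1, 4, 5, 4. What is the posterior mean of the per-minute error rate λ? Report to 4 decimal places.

With a Gamma(shape α, rate β) prior, the Poisson likelihood is conjugate: the posterior is Gamma(α + ΣXᵢ, β + n).
Sum of counts S = 29 over n = 11 minutes.
Posterior: Gamma(α+S, β+n) = Gamma(9.6+29, 5.9+11) = Gamma(38.6, 16.9).
Posterior mean = α/β = 38.6/16.9 = 2.2840.

2.2840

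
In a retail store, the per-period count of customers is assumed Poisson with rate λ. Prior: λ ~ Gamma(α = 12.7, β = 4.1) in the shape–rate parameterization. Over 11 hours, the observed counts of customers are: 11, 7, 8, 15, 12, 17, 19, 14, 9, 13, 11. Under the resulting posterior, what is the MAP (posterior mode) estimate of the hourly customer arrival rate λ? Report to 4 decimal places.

With a Gamma(shape α, rate β) prior, the Poisson likelihood is conjugate: the posterior is Gamma(α + ΣXᵢ, β + n).
Sum of counts S = 136 over n = 11 hours.
Posterior: Gamma(α+S, β+n) = Gamma(12.7+136, 4.1+11) = Gamma(148.7, 15.1).
Mode of Gamma(α,β) for α≥1 is (α−1)/β = 147.7/15.1 = 9.7815.

9.7815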